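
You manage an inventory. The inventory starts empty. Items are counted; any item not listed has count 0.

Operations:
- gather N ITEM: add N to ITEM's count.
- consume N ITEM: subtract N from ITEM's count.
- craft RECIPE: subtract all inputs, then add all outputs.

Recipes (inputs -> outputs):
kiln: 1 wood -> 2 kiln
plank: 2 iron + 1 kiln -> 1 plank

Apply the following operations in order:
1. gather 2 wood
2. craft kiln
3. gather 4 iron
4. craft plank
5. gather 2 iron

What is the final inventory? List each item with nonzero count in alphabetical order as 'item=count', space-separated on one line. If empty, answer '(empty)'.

After 1 (gather 2 wood): wood=2
After 2 (craft kiln): kiln=2 wood=1
After 3 (gather 4 iron): iron=4 kiln=2 wood=1
After 4 (craft plank): iron=2 kiln=1 plank=1 wood=1
After 5 (gather 2 iron): iron=4 kiln=1 plank=1 wood=1

Answer: iron=4 kiln=1 plank=1 wood=1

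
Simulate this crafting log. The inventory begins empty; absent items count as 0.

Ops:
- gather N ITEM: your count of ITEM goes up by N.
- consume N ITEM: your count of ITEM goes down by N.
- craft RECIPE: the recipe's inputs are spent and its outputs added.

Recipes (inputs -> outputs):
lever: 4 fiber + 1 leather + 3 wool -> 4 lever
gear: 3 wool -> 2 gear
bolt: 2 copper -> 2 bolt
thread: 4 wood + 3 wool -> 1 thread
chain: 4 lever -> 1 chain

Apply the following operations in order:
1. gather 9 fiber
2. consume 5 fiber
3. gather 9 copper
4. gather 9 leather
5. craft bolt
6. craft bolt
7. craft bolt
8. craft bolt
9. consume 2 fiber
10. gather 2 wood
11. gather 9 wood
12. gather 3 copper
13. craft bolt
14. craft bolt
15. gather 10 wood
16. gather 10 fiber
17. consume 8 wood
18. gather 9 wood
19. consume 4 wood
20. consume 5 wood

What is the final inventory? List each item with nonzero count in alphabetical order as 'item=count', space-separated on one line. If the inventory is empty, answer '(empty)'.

Answer: bolt=12 fiber=12 leather=9 wood=13

Derivation:
After 1 (gather 9 fiber): fiber=9
After 2 (consume 5 fiber): fiber=4
After 3 (gather 9 copper): copper=9 fiber=4
After 4 (gather 9 leather): copper=9 fiber=4 leather=9
After 5 (craft bolt): bolt=2 copper=7 fiber=4 leather=9
After 6 (craft bolt): bolt=4 copper=5 fiber=4 leather=9
After 7 (craft bolt): bolt=6 copper=3 fiber=4 leather=9
After 8 (craft bolt): bolt=8 copper=1 fiber=4 leather=9
After 9 (consume 2 fiber): bolt=8 copper=1 fiber=2 leather=9
After 10 (gather 2 wood): bolt=8 copper=1 fiber=2 leather=9 wood=2
After 11 (gather 9 wood): bolt=8 copper=1 fiber=2 leather=9 wood=11
After 12 (gather 3 copper): bolt=8 copper=4 fiber=2 leather=9 wood=11
After 13 (craft bolt): bolt=10 copper=2 fiber=2 leather=9 wood=11
After 14 (craft bolt): bolt=12 fiber=2 leather=9 wood=11
After 15 (gather 10 wood): bolt=12 fiber=2 leather=9 wood=21
After 16 (gather 10 fiber): bolt=12 fiber=12 leather=9 wood=21
After 17 (consume 8 wood): bolt=12 fiber=12 leather=9 wood=13
After 18 (gather 9 wood): bolt=12 fiber=12 leather=9 wood=22
After 19 (consume 4 wood): bolt=12 fiber=12 leather=9 wood=18
After 20 (consume 5 wood): bolt=12 fiber=12 leather=9 wood=13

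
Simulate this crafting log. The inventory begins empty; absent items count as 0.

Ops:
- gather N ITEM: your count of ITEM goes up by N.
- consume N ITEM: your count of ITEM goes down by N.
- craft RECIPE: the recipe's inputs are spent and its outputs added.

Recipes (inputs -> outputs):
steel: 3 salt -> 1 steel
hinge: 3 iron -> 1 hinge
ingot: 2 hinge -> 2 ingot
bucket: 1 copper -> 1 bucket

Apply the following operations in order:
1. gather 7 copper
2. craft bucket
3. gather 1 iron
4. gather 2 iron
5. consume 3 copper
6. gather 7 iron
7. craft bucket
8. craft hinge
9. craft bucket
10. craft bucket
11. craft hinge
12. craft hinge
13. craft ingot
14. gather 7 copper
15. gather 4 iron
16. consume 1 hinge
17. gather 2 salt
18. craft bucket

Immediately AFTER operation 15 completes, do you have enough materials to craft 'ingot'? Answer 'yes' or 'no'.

After 1 (gather 7 copper): copper=7
After 2 (craft bucket): bucket=1 copper=6
After 3 (gather 1 iron): bucket=1 copper=6 iron=1
After 4 (gather 2 iron): bucket=1 copper=6 iron=3
After 5 (consume 3 copper): bucket=1 copper=3 iron=3
After 6 (gather 7 iron): bucket=1 copper=3 iron=10
After 7 (craft bucket): bucket=2 copper=2 iron=10
After 8 (craft hinge): bucket=2 copper=2 hinge=1 iron=7
After 9 (craft bucket): bucket=3 copper=1 hinge=1 iron=7
After 10 (craft bucket): bucket=4 hinge=1 iron=7
After 11 (craft hinge): bucket=4 hinge=2 iron=4
After 12 (craft hinge): bucket=4 hinge=3 iron=1
After 13 (craft ingot): bucket=4 hinge=1 ingot=2 iron=1
After 14 (gather 7 copper): bucket=4 copper=7 hinge=1 ingot=2 iron=1
After 15 (gather 4 iron): bucket=4 copper=7 hinge=1 ingot=2 iron=5

Answer: no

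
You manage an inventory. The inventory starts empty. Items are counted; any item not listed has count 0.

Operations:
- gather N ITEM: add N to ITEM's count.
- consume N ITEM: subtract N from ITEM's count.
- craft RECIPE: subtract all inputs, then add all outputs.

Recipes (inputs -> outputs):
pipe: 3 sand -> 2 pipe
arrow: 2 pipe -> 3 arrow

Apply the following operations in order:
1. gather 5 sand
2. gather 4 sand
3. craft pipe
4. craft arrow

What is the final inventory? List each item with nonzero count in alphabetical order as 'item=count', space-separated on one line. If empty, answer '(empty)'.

Answer: arrow=3 sand=6

Derivation:
After 1 (gather 5 sand): sand=5
After 2 (gather 4 sand): sand=9
After 3 (craft pipe): pipe=2 sand=6
After 4 (craft arrow): arrow=3 sand=6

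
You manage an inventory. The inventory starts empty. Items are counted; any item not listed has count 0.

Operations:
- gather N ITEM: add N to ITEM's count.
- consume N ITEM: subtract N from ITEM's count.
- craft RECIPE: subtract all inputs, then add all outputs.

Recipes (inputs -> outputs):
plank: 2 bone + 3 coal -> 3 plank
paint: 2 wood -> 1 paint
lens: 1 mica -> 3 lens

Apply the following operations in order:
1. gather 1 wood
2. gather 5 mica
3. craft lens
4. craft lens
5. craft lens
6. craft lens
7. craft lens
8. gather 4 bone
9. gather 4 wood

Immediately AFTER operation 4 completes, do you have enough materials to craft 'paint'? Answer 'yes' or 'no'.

After 1 (gather 1 wood): wood=1
After 2 (gather 5 mica): mica=5 wood=1
After 3 (craft lens): lens=3 mica=4 wood=1
After 4 (craft lens): lens=6 mica=3 wood=1

Answer: no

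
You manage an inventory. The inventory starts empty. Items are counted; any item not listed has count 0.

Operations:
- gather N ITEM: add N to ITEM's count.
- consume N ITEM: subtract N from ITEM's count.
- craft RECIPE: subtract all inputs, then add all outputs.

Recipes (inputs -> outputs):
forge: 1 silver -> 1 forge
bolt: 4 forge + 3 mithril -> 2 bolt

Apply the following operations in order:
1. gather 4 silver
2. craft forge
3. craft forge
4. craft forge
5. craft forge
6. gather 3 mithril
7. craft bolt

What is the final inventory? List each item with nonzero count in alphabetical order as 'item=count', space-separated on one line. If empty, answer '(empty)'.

After 1 (gather 4 silver): silver=4
After 2 (craft forge): forge=1 silver=3
After 3 (craft forge): forge=2 silver=2
After 4 (craft forge): forge=3 silver=1
After 5 (craft forge): forge=4
After 6 (gather 3 mithril): forge=4 mithril=3
After 7 (craft bolt): bolt=2

Answer: bolt=2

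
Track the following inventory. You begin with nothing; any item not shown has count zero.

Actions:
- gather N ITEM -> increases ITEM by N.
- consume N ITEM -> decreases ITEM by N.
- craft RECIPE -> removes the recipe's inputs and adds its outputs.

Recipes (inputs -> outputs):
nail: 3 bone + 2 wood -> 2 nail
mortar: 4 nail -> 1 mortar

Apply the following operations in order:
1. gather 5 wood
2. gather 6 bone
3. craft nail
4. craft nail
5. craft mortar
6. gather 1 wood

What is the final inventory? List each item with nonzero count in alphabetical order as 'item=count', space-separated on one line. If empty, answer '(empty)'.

After 1 (gather 5 wood): wood=5
After 2 (gather 6 bone): bone=6 wood=5
After 3 (craft nail): bone=3 nail=2 wood=3
After 4 (craft nail): nail=4 wood=1
After 5 (craft mortar): mortar=1 wood=1
After 6 (gather 1 wood): mortar=1 wood=2

Answer: mortar=1 wood=2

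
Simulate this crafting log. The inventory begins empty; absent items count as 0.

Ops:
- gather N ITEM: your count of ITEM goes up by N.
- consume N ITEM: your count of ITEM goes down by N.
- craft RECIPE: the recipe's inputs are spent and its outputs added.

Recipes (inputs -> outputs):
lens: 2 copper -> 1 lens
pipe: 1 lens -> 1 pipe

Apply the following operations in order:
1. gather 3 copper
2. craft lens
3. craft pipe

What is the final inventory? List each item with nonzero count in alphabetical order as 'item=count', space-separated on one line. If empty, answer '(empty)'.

After 1 (gather 3 copper): copper=3
After 2 (craft lens): copper=1 lens=1
After 3 (craft pipe): copper=1 pipe=1

Answer: copper=1 pipe=1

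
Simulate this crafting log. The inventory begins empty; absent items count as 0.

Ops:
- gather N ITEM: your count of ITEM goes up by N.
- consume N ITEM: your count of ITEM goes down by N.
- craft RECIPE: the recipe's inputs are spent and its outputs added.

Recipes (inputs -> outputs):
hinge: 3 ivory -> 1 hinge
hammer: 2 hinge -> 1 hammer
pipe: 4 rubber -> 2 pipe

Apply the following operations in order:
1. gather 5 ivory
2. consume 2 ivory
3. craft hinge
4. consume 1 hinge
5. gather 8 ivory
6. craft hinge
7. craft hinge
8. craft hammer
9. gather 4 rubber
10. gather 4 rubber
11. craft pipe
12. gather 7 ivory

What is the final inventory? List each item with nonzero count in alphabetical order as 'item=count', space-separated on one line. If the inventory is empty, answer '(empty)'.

Answer: hammer=1 ivory=9 pipe=2 rubber=4

Derivation:
After 1 (gather 5 ivory): ivory=5
After 2 (consume 2 ivory): ivory=3
After 3 (craft hinge): hinge=1
After 4 (consume 1 hinge): (empty)
After 5 (gather 8 ivory): ivory=8
After 6 (craft hinge): hinge=1 ivory=5
After 7 (craft hinge): hinge=2 ivory=2
After 8 (craft hammer): hammer=1 ivory=2
After 9 (gather 4 rubber): hammer=1 ivory=2 rubber=4
After 10 (gather 4 rubber): hammer=1 ivory=2 rubber=8
After 11 (craft pipe): hammer=1 ivory=2 pipe=2 rubber=4
After 12 (gather 7 ivory): hammer=1 ivory=9 pipe=2 rubber=4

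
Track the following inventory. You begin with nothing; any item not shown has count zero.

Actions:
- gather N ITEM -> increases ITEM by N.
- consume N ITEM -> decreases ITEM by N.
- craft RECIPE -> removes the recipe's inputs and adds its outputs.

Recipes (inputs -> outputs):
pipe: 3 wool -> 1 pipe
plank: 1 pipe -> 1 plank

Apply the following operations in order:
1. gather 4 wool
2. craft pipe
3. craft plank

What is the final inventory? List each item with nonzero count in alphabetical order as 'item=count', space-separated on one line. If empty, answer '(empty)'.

Answer: plank=1 wool=1

Derivation:
After 1 (gather 4 wool): wool=4
After 2 (craft pipe): pipe=1 wool=1
After 3 (craft plank): plank=1 wool=1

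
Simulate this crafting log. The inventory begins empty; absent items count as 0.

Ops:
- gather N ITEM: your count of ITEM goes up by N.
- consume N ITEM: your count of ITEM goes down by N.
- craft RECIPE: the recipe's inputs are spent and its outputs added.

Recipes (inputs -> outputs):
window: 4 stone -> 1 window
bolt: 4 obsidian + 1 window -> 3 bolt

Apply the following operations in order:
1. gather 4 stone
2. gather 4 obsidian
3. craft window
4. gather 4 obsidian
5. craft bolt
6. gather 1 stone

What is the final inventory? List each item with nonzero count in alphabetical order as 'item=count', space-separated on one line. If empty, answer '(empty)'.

Answer: bolt=3 obsidian=4 stone=1

Derivation:
After 1 (gather 4 stone): stone=4
After 2 (gather 4 obsidian): obsidian=4 stone=4
After 3 (craft window): obsidian=4 window=1
After 4 (gather 4 obsidian): obsidian=8 window=1
After 5 (craft bolt): bolt=3 obsidian=4
After 6 (gather 1 stone): bolt=3 obsidian=4 stone=1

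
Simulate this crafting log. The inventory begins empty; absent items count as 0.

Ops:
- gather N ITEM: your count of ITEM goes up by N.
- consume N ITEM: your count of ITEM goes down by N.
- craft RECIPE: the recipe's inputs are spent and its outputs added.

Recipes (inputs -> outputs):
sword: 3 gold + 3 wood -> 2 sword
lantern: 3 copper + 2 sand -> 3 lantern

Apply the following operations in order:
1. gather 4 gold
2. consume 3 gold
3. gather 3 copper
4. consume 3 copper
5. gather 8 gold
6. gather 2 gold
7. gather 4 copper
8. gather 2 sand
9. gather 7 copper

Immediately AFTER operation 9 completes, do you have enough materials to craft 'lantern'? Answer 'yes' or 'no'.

Answer: yes

Derivation:
After 1 (gather 4 gold): gold=4
After 2 (consume 3 gold): gold=1
After 3 (gather 3 copper): copper=3 gold=1
After 4 (consume 3 copper): gold=1
After 5 (gather 8 gold): gold=9
After 6 (gather 2 gold): gold=11
After 7 (gather 4 copper): copper=4 gold=11
After 8 (gather 2 sand): copper=4 gold=11 sand=2
After 9 (gather 7 copper): copper=11 gold=11 sand=2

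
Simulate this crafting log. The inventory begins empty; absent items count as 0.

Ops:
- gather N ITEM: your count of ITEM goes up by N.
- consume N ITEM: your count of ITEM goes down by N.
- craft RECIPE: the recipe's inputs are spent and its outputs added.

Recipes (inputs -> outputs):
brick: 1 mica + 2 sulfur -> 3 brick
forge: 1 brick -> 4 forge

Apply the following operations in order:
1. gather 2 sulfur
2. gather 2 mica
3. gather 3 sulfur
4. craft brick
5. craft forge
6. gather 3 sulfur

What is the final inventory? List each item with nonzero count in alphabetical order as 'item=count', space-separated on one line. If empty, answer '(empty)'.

Answer: brick=2 forge=4 mica=1 sulfur=6

Derivation:
After 1 (gather 2 sulfur): sulfur=2
After 2 (gather 2 mica): mica=2 sulfur=2
After 3 (gather 3 sulfur): mica=2 sulfur=5
After 4 (craft brick): brick=3 mica=1 sulfur=3
After 5 (craft forge): brick=2 forge=4 mica=1 sulfur=3
After 6 (gather 3 sulfur): brick=2 forge=4 mica=1 sulfur=6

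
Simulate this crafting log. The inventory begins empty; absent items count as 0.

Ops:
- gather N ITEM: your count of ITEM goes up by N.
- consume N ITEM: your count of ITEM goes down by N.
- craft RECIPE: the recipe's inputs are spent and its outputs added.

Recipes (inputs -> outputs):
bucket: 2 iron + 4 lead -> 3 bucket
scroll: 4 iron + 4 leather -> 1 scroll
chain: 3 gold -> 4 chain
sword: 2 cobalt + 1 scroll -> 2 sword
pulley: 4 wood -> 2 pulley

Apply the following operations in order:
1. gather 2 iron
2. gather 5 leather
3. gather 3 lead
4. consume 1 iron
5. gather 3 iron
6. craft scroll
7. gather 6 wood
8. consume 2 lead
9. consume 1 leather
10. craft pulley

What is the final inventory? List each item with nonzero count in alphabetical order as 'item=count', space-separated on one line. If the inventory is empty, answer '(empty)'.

After 1 (gather 2 iron): iron=2
After 2 (gather 5 leather): iron=2 leather=5
After 3 (gather 3 lead): iron=2 lead=3 leather=5
After 4 (consume 1 iron): iron=1 lead=3 leather=5
After 5 (gather 3 iron): iron=4 lead=3 leather=5
After 6 (craft scroll): lead=3 leather=1 scroll=1
After 7 (gather 6 wood): lead=3 leather=1 scroll=1 wood=6
After 8 (consume 2 lead): lead=1 leather=1 scroll=1 wood=6
After 9 (consume 1 leather): lead=1 scroll=1 wood=6
After 10 (craft pulley): lead=1 pulley=2 scroll=1 wood=2

Answer: lead=1 pulley=2 scroll=1 wood=2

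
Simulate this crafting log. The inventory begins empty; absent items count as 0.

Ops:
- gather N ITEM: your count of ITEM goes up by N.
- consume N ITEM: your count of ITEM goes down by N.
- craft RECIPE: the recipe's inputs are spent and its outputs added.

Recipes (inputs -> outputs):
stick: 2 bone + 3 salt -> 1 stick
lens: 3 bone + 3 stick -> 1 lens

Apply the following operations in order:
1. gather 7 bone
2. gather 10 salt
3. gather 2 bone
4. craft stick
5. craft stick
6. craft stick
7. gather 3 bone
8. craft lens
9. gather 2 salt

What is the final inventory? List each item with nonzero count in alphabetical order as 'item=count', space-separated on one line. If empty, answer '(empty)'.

Answer: bone=3 lens=1 salt=3

Derivation:
After 1 (gather 7 bone): bone=7
After 2 (gather 10 salt): bone=7 salt=10
After 3 (gather 2 bone): bone=9 salt=10
After 4 (craft stick): bone=7 salt=7 stick=1
After 5 (craft stick): bone=5 salt=4 stick=2
After 6 (craft stick): bone=3 salt=1 stick=3
After 7 (gather 3 bone): bone=6 salt=1 stick=3
After 8 (craft lens): bone=3 lens=1 salt=1
After 9 (gather 2 salt): bone=3 lens=1 salt=3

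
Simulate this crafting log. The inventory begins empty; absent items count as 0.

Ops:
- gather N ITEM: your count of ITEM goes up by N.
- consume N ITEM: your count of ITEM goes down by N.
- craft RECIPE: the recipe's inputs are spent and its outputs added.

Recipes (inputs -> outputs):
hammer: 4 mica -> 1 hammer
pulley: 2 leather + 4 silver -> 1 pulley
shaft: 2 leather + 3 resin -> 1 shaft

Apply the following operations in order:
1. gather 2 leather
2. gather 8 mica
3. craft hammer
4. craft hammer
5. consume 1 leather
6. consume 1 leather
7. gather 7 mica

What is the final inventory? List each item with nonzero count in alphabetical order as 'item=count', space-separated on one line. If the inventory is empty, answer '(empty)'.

After 1 (gather 2 leather): leather=2
After 2 (gather 8 mica): leather=2 mica=8
After 3 (craft hammer): hammer=1 leather=2 mica=4
After 4 (craft hammer): hammer=2 leather=2
After 5 (consume 1 leather): hammer=2 leather=1
After 6 (consume 1 leather): hammer=2
After 7 (gather 7 mica): hammer=2 mica=7

Answer: hammer=2 mica=7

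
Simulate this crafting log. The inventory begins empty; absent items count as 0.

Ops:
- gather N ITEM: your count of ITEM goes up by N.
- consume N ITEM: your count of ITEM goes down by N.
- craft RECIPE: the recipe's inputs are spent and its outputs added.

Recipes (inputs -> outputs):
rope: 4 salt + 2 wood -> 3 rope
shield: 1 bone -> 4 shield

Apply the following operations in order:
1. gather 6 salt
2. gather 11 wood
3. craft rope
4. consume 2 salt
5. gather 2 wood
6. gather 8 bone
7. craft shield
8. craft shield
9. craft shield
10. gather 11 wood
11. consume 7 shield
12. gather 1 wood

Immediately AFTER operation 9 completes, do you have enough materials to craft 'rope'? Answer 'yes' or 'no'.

After 1 (gather 6 salt): salt=6
After 2 (gather 11 wood): salt=6 wood=11
After 3 (craft rope): rope=3 salt=2 wood=9
After 4 (consume 2 salt): rope=3 wood=9
After 5 (gather 2 wood): rope=3 wood=11
After 6 (gather 8 bone): bone=8 rope=3 wood=11
After 7 (craft shield): bone=7 rope=3 shield=4 wood=11
After 8 (craft shield): bone=6 rope=3 shield=8 wood=11
After 9 (craft shield): bone=5 rope=3 shield=12 wood=11

Answer: no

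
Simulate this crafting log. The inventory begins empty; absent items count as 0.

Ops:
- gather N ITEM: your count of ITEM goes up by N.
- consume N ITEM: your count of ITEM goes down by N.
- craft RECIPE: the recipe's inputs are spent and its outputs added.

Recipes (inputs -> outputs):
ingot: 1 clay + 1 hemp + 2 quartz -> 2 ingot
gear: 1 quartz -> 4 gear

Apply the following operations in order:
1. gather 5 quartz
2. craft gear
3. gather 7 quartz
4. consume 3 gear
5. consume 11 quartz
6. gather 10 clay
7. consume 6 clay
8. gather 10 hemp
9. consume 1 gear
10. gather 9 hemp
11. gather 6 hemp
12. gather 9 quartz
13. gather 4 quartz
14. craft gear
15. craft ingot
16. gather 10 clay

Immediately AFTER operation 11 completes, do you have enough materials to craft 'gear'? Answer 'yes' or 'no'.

After 1 (gather 5 quartz): quartz=5
After 2 (craft gear): gear=4 quartz=4
After 3 (gather 7 quartz): gear=4 quartz=11
After 4 (consume 3 gear): gear=1 quartz=11
After 5 (consume 11 quartz): gear=1
After 6 (gather 10 clay): clay=10 gear=1
After 7 (consume 6 clay): clay=4 gear=1
After 8 (gather 10 hemp): clay=4 gear=1 hemp=10
After 9 (consume 1 gear): clay=4 hemp=10
After 10 (gather 9 hemp): clay=4 hemp=19
After 11 (gather 6 hemp): clay=4 hemp=25

Answer: no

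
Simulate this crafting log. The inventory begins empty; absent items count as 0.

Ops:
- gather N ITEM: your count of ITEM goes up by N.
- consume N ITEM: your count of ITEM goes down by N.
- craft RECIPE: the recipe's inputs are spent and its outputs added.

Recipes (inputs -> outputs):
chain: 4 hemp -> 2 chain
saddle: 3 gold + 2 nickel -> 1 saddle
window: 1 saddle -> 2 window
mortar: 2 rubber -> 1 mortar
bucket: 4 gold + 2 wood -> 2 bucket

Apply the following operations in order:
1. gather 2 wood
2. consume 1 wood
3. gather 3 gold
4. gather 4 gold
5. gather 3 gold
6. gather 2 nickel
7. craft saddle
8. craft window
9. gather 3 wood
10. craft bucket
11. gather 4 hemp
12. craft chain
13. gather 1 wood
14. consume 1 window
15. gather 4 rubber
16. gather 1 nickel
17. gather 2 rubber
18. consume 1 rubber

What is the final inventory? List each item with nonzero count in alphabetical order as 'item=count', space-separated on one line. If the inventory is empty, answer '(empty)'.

Answer: bucket=2 chain=2 gold=3 nickel=1 rubber=5 window=1 wood=3

Derivation:
After 1 (gather 2 wood): wood=2
After 2 (consume 1 wood): wood=1
After 3 (gather 3 gold): gold=3 wood=1
After 4 (gather 4 gold): gold=7 wood=1
After 5 (gather 3 gold): gold=10 wood=1
After 6 (gather 2 nickel): gold=10 nickel=2 wood=1
After 7 (craft saddle): gold=7 saddle=1 wood=1
After 8 (craft window): gold=7 window=2 wood=1
After 9 (gather 3 wood): gold=7 window=2 wood=4
After 10 (craft bucket): bucket=2 gold=3 window=2 wood=2
After 11 (gather 4 hemp): bucket=2 gold=3 hemp=4 window=2 wood=2
After 12 (craft chain): bucket=2 chain=2 gold=3 window=2 wood=2
After 13 (gather 1 wood): bucket=2 chain=2 gold=3 window=2 wood=3
After 14 (consume 1 window): bucket=2 chain=2 gold=3 window=1 wood=3
After 15 (gather 4 rubber): bucket=2 chain=2 gold=3 rubber=4 window=1 wood=3
After 16 (gather 1 nickel): bucket=2 chain=2 gold=3 nickel=1 rubber=4 window=1 wood=3
After 17 (gather 2 rubber): bucket=2 chain=2 gold=3 nickel=1 rubber=6 window=1 wood=3
After 18 (consume 1 rubber): bucket=2 chain=2 gold=3 nickel=1 rubber=5 window=1 wood=3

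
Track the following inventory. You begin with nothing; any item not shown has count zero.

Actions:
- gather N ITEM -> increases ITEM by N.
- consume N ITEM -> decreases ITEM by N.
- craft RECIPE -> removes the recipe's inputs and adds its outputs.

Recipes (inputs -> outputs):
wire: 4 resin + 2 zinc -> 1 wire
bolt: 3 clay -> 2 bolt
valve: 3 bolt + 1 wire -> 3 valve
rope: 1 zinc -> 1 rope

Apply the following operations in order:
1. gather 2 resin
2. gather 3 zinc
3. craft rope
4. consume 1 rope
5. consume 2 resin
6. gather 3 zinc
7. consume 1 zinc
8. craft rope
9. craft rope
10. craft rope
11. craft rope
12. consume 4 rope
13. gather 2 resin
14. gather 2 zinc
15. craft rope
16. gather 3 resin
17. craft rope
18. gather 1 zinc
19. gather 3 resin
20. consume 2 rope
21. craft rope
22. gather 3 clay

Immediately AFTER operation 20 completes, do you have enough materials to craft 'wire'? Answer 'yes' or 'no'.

After 1 (gather 2 resin): resin=2
After 2 (gather 3 zinc): resin=2 zinc=3
After 3 (craft rope): resin=2 rope=1 zinc=2
After 4 (consume 1 rope): resin=2 zinc=2
After 5 (consume 2 resin): zinc=2
After 6 (gather 3 zinc): zinc=5
After 7 (consume 1 zinc): zinc=4
After 8 (craft rope): rope=1 zinc=3
After 9 (craft rope): rope=2 zinc=2
After 10 (craft rope): rope=3 zinc=1
After 11 (craft rope): rope=4
After 12 (consume 4 rope): (empty)
After 13 (gather 2 resin): resin=2
After 14 (gather 2 zinc): resin=2 zinc=2
After 15 (craft rope): resin=2 rope=1 zinc=1
After 16 (gather 3 resin): resin=5 rope=1 zinc=1
After 17 (craft rope): resin=5 rope=2
After 18 (gather 1 zinc): resin=5 rope=2 zinc=1
After 19 (gather 3 resin): resin=8 rope=2 zinc=1
After 20 (consume 2 rope): resin=8 zinc=1

Answer: no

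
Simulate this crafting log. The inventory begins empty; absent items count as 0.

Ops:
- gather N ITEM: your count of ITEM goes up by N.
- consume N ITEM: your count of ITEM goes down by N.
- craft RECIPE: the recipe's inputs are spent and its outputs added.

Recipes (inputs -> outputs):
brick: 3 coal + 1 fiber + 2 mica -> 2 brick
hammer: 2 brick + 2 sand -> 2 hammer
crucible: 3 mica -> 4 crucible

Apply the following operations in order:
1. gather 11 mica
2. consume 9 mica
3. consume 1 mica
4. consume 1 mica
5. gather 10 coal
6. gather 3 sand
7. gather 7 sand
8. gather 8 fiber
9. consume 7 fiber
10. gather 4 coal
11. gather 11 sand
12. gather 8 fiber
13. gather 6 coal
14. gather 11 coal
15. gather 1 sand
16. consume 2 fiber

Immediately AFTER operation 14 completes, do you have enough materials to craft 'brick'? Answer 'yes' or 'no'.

After 1 (gather 11 mica): mica=11
After 2 (consume 9 mica): mica=2
After 3 (consume 1 mica): mica=1
After 4 (consume 1 mica): (empty)
After 5 (gather 10 coal): coal=10
After 6 (gather 3 sand): coal=10 sand=3
After 7 (gather 7 sand): coal=10 sand=10
After 8 (gather 8 fiber): coal=10 fiber=8 sand=10
After 9 (consume 7 fiber): coal=10 fiber=1 sand=10
After 10 (gather 4 coal): coal=14 fiber=1 sand=10
After 11 (gather 11 sand): coal=14 fiber=1 sand=21
After 12 (gather 8 fiber): coal=14 fiber=9 sand=21
After 13 (gather 6 coal): coal=20 fiber=9 sand=21
After 14 (gather 11 coal): coal=31 fiber=9 sand=21

Answer: no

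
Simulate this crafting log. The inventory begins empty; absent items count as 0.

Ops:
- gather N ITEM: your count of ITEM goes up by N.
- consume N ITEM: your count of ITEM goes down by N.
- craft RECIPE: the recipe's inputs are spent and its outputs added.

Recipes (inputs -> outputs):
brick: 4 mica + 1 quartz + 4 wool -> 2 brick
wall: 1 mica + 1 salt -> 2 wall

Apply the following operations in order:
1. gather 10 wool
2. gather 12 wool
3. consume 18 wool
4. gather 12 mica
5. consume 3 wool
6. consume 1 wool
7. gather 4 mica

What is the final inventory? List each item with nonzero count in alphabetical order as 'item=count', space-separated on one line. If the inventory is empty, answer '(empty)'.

After 1 (gather 10 wool): wool=10
After 2 (gather 12 wool): wool=22
After 3 (consume 18 wool): wool=4
After 4 (gather 12 mica): mica=12 wool=4
After 5 (consume 3 wool): mica=12 wool=1
After 6 (consume 1 wool): mica=12
After 7 (gather 4 mica): mica=16

Answer: mica=16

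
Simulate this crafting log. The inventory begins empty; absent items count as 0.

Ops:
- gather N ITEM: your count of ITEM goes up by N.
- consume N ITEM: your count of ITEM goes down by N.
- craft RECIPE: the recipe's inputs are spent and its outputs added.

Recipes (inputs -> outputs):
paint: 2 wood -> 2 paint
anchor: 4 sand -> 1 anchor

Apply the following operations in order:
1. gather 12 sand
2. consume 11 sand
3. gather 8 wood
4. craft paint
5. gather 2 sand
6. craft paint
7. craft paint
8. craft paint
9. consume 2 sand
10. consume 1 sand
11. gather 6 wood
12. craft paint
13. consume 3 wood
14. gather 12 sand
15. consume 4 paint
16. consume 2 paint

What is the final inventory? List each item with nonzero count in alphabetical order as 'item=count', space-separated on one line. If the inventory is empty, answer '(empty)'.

Answer: paint=4 sand=12 wood=1

Derivation:
After 1 (gather 12 sand): sand=12
After 2 (consume 11 sand): sand=1
After 3 (gather 8 wood): sand=1 wood=8
After 4 (craft paint): paint=2 sand=1 wood=6
After 5 (gather 2 sand): paint=2 sand=3 wood=6
After 6 (craft paint): paint=4 sand=3 wood=4
After 7 (craft paint): paint=6 sand=3 wood=2
After 8 (craft paint): paint=8 sand=3
After 9 (consume 2 sand): paint=8 sand=1
After 10 (consume 1 sand): paint=8
After 11 (gather 6 wood): paint=8 wood=6
After 12 (craft paint): paint=10 wood=4
After 13 (consume 3 wood): paint=10 wood=1
After 14 (gather 12 sand): paint=10 sand=12 wood=1
After 15 (consume 4 paint): paint=6 sand=12 wood=1
After 16 (consume 2 paint): paint=4 sand=12 wood=1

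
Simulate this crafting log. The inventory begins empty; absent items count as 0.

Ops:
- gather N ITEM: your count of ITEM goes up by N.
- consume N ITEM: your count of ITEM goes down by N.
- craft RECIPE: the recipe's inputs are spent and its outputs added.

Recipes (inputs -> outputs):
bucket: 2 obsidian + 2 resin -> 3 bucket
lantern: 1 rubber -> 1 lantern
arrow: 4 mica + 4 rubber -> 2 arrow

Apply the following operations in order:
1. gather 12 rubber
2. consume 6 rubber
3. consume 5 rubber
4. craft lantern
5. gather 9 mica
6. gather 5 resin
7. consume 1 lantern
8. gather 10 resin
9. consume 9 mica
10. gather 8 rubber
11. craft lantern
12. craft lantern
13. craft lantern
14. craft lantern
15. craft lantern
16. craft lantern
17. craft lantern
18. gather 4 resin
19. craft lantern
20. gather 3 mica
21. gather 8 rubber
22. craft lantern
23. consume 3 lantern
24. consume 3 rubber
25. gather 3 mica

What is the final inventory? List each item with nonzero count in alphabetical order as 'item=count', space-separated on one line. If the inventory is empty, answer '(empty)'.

After 1 (gather 12 rubber): rubber=12
After 2 (consume 6 rubber): rubber=6
After 3 (consume 5 rubber): rubber=1
After 4 (craft lantern): lantern=1
After 5 (gather 9 mica): lantern=1 mica=9
After 6 (gather 5 resin): lantern=1 mica=9 resin=5
After 7 (consume 1 lantern): mica=9 resin=5
After 8 (gather 10 resin): mica=9 resin=15
After 9 (consume 9 mica): resin=15
After 10 (gather 8 rubber): resin=15 rubber=8
After 11 (craft lantern): lantern=1 resin=15 rubber=7
After 12 (craft lantern): lantern=2 resin=15 rubber=6
After 13 (craft lantern): lantern=3 resin=15 rubber=5
After 14 (craft lantern): lantern=4 resin=15 rubber=4
After 15 (craft lantern): lantern=5 resin=15 rubber=3
After 16 (craft lantern): lantern=6 resin=15 rubber=2
After 17 (craft lantern): lantern=7 resin=15 rubber=1
After 18 (gather 4 resin): lantern=7 resin=19 rubber=1
After 19 (craft lantern): lantern=8 resin=19
After 20 (gather 3 mica): lantern=8 mica=3 resin=19
After 21 (gather 8 rubber): lantern=8 mica=3 resin=19 rubber=8
After 22 (craft lantern): lantern=9 mica=3 resin=19 rubber=7
After 23 (consume 3 lantern): lantern=6 mica=3 resin=19 rubber=7
After 24 (consume 3 rubber): lantern=6 mica=3 resin=19 rubber=4
After 25 (gather 3 mica): lantern=6 mica=6 resin=19 rubber=4

Answer: lantern=6 mica=6 resin=19 rubber=4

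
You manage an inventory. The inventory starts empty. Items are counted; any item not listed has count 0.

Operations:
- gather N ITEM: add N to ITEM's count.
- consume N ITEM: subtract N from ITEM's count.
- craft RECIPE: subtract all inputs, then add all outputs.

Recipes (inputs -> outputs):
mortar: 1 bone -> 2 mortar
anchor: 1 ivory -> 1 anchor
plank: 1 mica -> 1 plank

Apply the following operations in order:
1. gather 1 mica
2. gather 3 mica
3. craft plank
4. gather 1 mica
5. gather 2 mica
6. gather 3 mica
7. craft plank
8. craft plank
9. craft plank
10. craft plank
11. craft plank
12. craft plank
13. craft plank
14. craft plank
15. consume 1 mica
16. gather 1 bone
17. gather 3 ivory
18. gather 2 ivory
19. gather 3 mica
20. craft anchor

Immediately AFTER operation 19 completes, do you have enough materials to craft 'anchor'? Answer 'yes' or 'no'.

After 1 (gather 1 mica): mica=1
After 2 (gather 3 mica): mica=4
After 3 (craft plank): mica=3 plank=1
After 4 (gather 1 mica): mica=4 plank=1
After 5 (gather 2 mica): mica=6 plank=1
After 6 (gather 3 mica): mica=9 plank=1
After 7 (craft plank): mica=8 plank=2
After 8 (craft plank): mica=7 plank=3
After 9 (craft plank): mica=6 plank=4
After 10 (craft plank): mica=5 plank=5
After 11 (craft plank): mica=4 plank=6
After 12 (craft plank): mica=3 plank=7
After 13 (craft plank): mica=2 plank=8
After 14 (craft plank): mica=1 plank=9
After 15 (consume 1 mica): plank=9
After 16 (gather 1 bone): bone=1 plank=9
After 17 (gather 3 ivory): bone=1 ivory=3 plank=9
After 18 (gather 2 ivory): bone=1 ivory=5 plank=9
After 19 (gather 3 mica): bone=1 ivory=5 mica=3 plank=9

Answer: yes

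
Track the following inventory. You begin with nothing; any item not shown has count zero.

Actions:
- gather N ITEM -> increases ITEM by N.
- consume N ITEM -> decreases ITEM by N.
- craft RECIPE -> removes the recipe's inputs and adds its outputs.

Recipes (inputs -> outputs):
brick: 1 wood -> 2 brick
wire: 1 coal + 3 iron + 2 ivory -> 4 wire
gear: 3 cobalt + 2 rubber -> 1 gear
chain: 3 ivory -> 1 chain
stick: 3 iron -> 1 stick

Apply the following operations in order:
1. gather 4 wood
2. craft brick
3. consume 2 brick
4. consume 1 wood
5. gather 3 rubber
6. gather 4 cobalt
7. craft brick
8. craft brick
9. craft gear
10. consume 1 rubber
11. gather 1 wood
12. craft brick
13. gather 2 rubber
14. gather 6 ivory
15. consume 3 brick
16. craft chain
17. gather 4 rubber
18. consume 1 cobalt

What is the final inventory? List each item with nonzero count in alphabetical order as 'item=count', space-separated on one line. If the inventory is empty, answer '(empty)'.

After 1 (gather 4 wood): wood=4
After 2 (craft brick): brick=2 wood=3
After 3 (consume 2 brick): wood=3
After 4 (consume 1 wood): wood=2
After 5 (gather 3 rubber): rubber=3 wood=2
After 6 (gather 4 cobalt): cobalt=4 rubber=3 wood=2
After 7 (craft brick): brick=2 cobalt=4 rubber=3 wood=1
After 8 (craft brick): brick=4 cobalt=4 rubber=3
After 9 (craft gear): brick=4 cobalt=1 gear=1 rubber=1
After 10 (consume 1 rubber): brick=4 cobalt=1 gear=1
After 11 (gather 1 wood): brick=4 cobalt=1 gear=1 wood=1
After 12 (craft brick): brick=6 cobalt=1 gear=1
After 13 (gather 2 rubber): brick=6 cobalt=1 gear=1 rubber=2
After 14 (gather 6 ivory): brick=6 cobalt=1 gear=1 ivory=6 rubber=2
After 15 (consume 3 brick): brick=3 cobalt=1 gear=1 ivory=6 rubber=2
After 16 (craft chain): brick=3 chain=1 cobalt=1 gear=1 ivory=3 rubber=2
After 17 (gather 4 rubber): brick=3 chain=1 cobalt=1 gear=1 ivory=3 rubber=6
After 18 (consume 1 cobalt): brick=3 chain=1 gear=1 ivory=3 rubber=6

Answer: brick=3 chain=1 gear=1 ivory=3 rubber=6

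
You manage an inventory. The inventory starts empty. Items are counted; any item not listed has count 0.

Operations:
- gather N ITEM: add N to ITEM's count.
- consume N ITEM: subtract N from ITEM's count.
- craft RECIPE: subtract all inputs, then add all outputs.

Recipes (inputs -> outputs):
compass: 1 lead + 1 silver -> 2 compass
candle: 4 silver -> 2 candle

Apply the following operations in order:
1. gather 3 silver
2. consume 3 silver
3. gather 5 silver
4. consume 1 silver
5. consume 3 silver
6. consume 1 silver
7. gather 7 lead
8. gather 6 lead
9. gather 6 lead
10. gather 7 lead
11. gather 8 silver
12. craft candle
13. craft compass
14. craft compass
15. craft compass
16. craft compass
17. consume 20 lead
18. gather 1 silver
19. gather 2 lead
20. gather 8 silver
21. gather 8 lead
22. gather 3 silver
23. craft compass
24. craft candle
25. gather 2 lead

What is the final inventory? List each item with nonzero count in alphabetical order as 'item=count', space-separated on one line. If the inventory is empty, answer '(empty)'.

After 1 (gather 3 silver): silver=3
After 2 (consume 3 silver): (empty)
After 3 (gather 5 silver): silver=5
After 4 (consume 1 silver): silver=4
After 5 (consume 3 silver): silver=1
After 6 (consume 1 silver): (empty)
After 7 (gather 7 lead): lead=7
After 8 (gather 6 lead): lead=13
After 9 (gather 6 lead): lead=19
After 10 (gather 7 lead): lead=26
After 11 (gather 8 silver): lead=26 silver=8
After 12 (craft candle): candle=2 lead=26 silver=4
After 13 (craft compass): candle=2 compass=2 lead=25 silver=3
After 14 (craft compass): candle=2 compass=4 lead=24 silver=2
After 15 (craft compass): candle=2 compass=6 lead=23 silver=1
After 16 (craft compass): candle=2 compass=8 lead=22
After 17 (consume 20 lead): candle=2 compass=8 lead=2
After 18 (gather 1 silver): candle=2 compass=8 lead=2 silver=1
After 19 (gather 2 lead): candle=2 compass=8 lead=4 silver=1
After 20 (gather 8 silver): candle=2 compass=8 lead=4 silver=9
After 21 (gather 8 lead): candle=2 compass=8 lead=12 silver=9
After 22 (gather 3 silver): candle=2 compass=8 lead=12 silver=12
After 23 (craft compass): candle=2 compass=10 lead=11 silver=11
After 24 (craft candle): candle=4 compass=10 lead=11 silver=7
After 25 (gather 2 lead): candle=4 compass=10 lead=13 silver=7

Answer: candle=4 compass=10 lead=13 silver=7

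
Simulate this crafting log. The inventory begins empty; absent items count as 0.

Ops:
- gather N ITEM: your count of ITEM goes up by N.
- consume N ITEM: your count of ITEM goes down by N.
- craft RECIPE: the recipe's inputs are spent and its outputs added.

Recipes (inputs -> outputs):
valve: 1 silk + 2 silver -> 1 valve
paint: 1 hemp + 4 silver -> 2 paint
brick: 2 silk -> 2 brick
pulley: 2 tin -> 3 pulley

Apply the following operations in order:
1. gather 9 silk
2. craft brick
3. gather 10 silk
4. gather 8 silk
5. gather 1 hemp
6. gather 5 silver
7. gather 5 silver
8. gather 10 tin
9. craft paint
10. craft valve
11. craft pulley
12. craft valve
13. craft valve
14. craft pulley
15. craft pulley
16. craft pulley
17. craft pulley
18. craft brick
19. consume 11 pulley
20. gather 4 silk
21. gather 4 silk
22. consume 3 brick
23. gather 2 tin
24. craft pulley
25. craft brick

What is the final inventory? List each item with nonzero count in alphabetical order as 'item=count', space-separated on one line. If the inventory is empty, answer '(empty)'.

Answer: brick=3 paint=2 pulley=7 silk=26 valve=3

Derivation:
After 1 (gather 9 silk): silk=9
After 2 (craft brick): brick=2 silk=7
After 3 (gather 10 silk): brick=2 silk=17
After 4 (gather 8 silk): brick=2 silk=25
After 5 (gather 1 hemp): brick=2 hemp=1 silk=25
After 6 (gather 5 silver): brick=2 hemp=1 silk=25 silver=5
After 7 (gather 5 silver): brick=2 hemp=1 silk=25 silver=10
After 8 (gather 10 tin): brick=2 hemp=1 silk=25 silver=10 tin=10
After 9 (craft paint): brick=2 paint=2 silk=25 silver=6 tin=10
After 10 (craft valve): brick=2 paint=2 silk=24 silver=4 tin=10 valve=1
After 11 (craft pulley): brick=2 paint=2 pulley=3 silk=24 silver=4 tin=8 valve=1
After 12 (craft valve): brick=2 paint=2 pulley=3 silk=23 silver=2 tin=8 valve=2
After 13 (craft valve): brick=2 paint=2 pulley=3 silk=22 tin=8 valve=3
After 14 (craft pulley): brick=2 paint=2 pulley=6 silk=22 tin=6 valve=3
After 15 (craft pulley): brick=2 paint=2 pulley=9 silk=22 tin=4 valve=3
After 16 (craft pulley): brick=2 paint=2 pulley=12 silk=22 tin=2 valve=3
After 17 (craft pulley): brick=2 paint=2 pulley=15 silk=22 valve=3
After 18 (craft brick): brick=4 paint=2 pulley=15 silk=20 valve=3
After 19 (consume 11 pulley): brick=4 paint=2 pulley=4 silk=20 valve=3
After 20 (gather 4 silk): brick=4 paint=2 pulley=4 silk=24 valve=3
After 21 (gather 4 silk): brick=4 paint=2 pulley=4 silk=28 valve=3
After 22 (consume 3 brick): brick=1 paint=2 pulley=4 silk=28 valve=3
After 23 (gather 2 tin): brick=1 paint=2 pulley=4 silk=28 tin=2 valve=3
After 24 (craft pulley): brick=1 paint=2 pulley=7 silk=28 valve=3
After 25 (craft brick): brick=3 paint=2 pulley=7 silk=26 valve=3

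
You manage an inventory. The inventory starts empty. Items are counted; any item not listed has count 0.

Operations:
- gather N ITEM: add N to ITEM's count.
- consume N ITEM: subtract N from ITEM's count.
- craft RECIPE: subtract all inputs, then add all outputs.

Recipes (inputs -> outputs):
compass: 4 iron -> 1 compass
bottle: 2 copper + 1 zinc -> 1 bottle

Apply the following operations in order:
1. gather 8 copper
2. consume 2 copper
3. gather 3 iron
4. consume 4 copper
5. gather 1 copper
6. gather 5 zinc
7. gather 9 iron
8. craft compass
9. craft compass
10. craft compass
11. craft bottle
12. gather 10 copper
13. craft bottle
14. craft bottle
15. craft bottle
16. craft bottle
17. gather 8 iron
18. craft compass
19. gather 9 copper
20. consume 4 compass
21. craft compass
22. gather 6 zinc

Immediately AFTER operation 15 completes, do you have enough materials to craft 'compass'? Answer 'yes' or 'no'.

Answer: no

Derivation:
After 1 (gather 8 copper): copper=8
After 2 (consume 2 copper): copper=6
After 3 (gather 3 iron): copper=6 iron=3
After 4 (consume 4 copper): copper=2 iron=3
After 5 (gather 1 copper): copper=3 iron=3
After 6 (gather 5 zinc): copper=3 iron=3 zinc=5
After 7 (gather 9 iron): copper=3 iron=12 zinc=5
After 8 (craft compass): compass=1 copper=3 iron=8 zinc=5
After 9 (craft compass): compass=2 copper=3 iron=4 zinc=5
After 10 (craft compass): compass=3 copper=3 zinc=5
After 11 (craft bottle): bottle=1 compass=3 copper=1 zinc=4
After 12 (gather 10 copper): bottle=1 compass=3 copper=11 zinc=4
After 13 (craft bottle): bottle=2 compass=3 copper=9 zinc=3
After 14 (craft bottle): bottle=3 compass=3 copper=7 zinc=2
After 15 (craft bottle): bottle=4 compass=3 copper=5 zinc=1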